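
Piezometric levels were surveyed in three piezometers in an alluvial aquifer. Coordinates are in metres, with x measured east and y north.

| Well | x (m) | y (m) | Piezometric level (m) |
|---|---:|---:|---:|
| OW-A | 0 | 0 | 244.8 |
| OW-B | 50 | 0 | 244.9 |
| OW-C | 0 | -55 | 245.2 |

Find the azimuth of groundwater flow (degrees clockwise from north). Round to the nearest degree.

345°

∂h/∂x = (244.9 − 244.8) / (50 − 0) = +0.002000
∂h/∂y = (245.2 − 244.8) / (-55 − 0) = -0.007273
Flow direction (−∇h) has components (-0.002000 E, +0.007273 N).
Azimuth = atan2(E, N) = atan2(-0.002000, +0.007273) = 344.6° ≈ 345°.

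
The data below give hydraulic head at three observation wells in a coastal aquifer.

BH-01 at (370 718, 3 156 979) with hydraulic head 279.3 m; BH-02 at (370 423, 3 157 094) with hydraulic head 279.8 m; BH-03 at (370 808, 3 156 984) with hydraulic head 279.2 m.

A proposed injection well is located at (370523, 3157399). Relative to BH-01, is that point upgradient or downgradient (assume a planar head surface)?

upgradient

Taking BH-01 as reference: BH-02−BH-01 = (-295, 115, +0.5); BH-03−BH-01 = (90, 5, -0.1).
Determinant of the coordinate differences = (-295)·5 − 90·115 = -11825.
∂h/∂x = [(+0.5)·5 − (-0.1)·115] / -11825 = -0.001184
∂h/∂y = [(-295)·(-0.1) − 90·(+0.5)] / -11825 = +0.001311
Head at (370523, 3157399) = 279.3 + (-0.001184)·(-195) + (+0.001311)·(420) = 280.08 m.
That is higher than the 279.3 m at BH-01, so the point is upgradient.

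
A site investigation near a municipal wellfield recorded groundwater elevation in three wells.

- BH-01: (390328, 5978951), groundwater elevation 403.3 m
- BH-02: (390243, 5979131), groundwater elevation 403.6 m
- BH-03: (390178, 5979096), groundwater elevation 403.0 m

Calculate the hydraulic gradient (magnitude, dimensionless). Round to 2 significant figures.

0.0082

Differences from BH-01: to BH-02 (Δx, Δy, Δh) = (-85, 180, +0.3); to BH-03 = (-150, 145, -0.3).
Determinant of the coordinate differences = (-85)·145 − (-150)·180 = 14675.
∂h/∂x = [(+0.3)·145 − (-0.3)·180] / 14675 = +0.006644
∂h/∂y = [(-85)·(-0.3) − (-150)·(+0.3)] / 14675 = +0.004804
|∇h| = √(0.006644² + 0.004804²) = 0.008199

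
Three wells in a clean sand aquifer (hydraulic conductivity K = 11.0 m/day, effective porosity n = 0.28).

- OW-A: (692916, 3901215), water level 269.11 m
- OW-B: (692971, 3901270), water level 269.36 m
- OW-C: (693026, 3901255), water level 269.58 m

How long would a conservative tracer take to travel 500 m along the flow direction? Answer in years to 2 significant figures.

With h = a·x + b·y + c and OW-A as origin, the differences give:
  55·a + 55·b = +0.25
  110·a + 40·b = +0.47
Eliminate b (×40 and ×55, subtract): -3850·a = -15.850 → a = ∂h/∂x = +0.004117
Back-substitute: b = ∂h/∂y = +0.0004286.
|∇h| = √(0.004117² + 0.0004286²) = 0.004139
Seepage velocity v = K·i/n = 11.0 × 0.004139 / 0.28 = 0.1626 m/day.
t = 500 / 0.1626 = 3075 days = 8.42 years.

8.4 years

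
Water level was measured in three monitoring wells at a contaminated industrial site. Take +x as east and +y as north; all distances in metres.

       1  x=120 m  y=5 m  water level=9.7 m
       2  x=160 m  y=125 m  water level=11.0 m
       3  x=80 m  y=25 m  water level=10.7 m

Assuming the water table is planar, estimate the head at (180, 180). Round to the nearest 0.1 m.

Taking 1 as reference: 2−1 = (40, 120, +1.3); 3−1 = (-40, 20, +1.0).
Solve a·Δx + b·Δy = Δh: det = 40·20 − (-40)·120 = 5600.
∂h/∂x = [(+1.3)·20 − (+1.0)·120] / 5600 = -0.01679
∂h/∂y = [40·(+1.0) − (-40)·(+1.3)] / 5600 = +0.01643
h(180, 180) = 9.7 + (-0.01679)·(60) + (+0.01643)·(175) = 9.7 -1.007 +2.875 = 11.568 m.

11.6 m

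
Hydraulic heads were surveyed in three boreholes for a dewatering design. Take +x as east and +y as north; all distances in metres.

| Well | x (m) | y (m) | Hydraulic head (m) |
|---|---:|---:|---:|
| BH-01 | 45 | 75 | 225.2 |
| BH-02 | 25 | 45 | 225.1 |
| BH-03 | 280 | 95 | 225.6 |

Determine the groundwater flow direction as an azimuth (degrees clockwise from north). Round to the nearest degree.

213°

Differences from BH-01: to BH-02 (Δx, Δy, Δh) = (-20, -30, -0.1); to BH-03 = (235, 20, +0.4).
Solve a·Δx + b·Δy = Δh: det = (-20)·20 − 235·(-30) = 6650.
∂h/∂x = [(-0.1)·20 − (+0.4)·(-30)] / 6650 = +0.001504
∂h/∂y = [(-20)·(+0.4) − 235·(-0.1)] / 6650 = +0.002331
Flow direction (−∇h) has components (-0.001504 E, -0.002331 N).
Azimuth = atan2(E, N) = atan2(-0.001504, -0.002331) = 212.8° ≈ 213°.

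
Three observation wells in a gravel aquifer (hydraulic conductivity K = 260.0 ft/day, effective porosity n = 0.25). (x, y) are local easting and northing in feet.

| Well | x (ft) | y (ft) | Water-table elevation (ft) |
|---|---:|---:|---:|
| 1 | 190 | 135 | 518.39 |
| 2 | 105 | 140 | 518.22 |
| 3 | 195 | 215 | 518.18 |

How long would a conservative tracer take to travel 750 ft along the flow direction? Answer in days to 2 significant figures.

220 days

Differences from 1: to 2 (Δx, Δy, Δh) = (-85, 5, -0.17); to 3 = (5, 80, -0.21).
Determinant of the coordinate differences = (-85)·80 − 5·5 = -6825.
∂h/∂x = [(-0.17)·80 − (-0.21)·5] / -6825 = +0.001839
∂h/∂y = [(-85)·(-0.21) − 5·(-0.17)] / -6825 = -0.002740
|∇h| = √(0.001839² + -0.002740²) = 0.0033
Seepage velocity v = K·i/n = 260.0 × 0.0033 / 0.25 = 3.432 ft/day.
t = 750 / 3.432 = 218.5 days.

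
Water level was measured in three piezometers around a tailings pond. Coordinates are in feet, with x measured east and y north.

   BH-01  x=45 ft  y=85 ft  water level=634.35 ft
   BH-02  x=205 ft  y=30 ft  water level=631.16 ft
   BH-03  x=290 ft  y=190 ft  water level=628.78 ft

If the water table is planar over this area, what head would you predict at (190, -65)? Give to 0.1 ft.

Differences from BH-01: to BH-02 (Δx, Δy, Δh) = (160, -55, -3.19); to BH-03 = (245, 105, -5.57).
Determinant of the coordinate differences = 160·105 − 245·(-55) = 30275.
∂h/∂x = [(-3.19)·105 − (-5.57)·(-55)] / 30275 = -0.02118
∂h/∂y = [160·(-5.57) − 245·(-3.19)] / 30275 = -0.003622
h(190, -65) = 634.35 + (-0.02118)·(145) + (-0.003622)·(-150) = 634.35 -3.071 +0.543 = 631.822 ft.

631.8 ft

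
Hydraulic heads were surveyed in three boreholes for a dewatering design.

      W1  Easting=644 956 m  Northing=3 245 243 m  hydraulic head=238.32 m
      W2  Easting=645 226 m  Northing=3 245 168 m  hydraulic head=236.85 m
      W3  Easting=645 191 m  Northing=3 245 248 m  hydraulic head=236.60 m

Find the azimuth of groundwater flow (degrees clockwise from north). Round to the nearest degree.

049°

Differences from W1: to W2 (Δx, Δy, Δh) = (270, -75, -1.47); to W3 = (235, 5, -1.72).
Determinant of the coordinate differences = 270·5 − 235·(-75) = 18975.
∂h/∂x = [(-1.47)·5 − (-1.72)·(-75)] / 18975 = -0.007186
∂h/∂y = [270·(-1.72) − 235·(-1.47)] / 18975 = -0.006269
Flow direction (−∇h) has components (+0.007186 E, +0.006269 N).
Azimuth = atan2(E, N) = atan2(+0.007186, +0.006269) = 48.9° ≈ 049°.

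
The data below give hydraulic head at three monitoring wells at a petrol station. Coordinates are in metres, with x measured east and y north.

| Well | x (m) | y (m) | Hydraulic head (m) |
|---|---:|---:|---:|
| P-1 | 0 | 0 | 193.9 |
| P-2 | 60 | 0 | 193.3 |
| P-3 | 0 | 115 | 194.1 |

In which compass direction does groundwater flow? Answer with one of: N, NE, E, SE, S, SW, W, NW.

∂h/∂x = (193.3 − 193.9) / (60 − 0) = -0.010000
∂h/∂y = (194.1 − 193.9) / (115 − 0) = +0.001739
Flow = −∇h = (+0.010000 east, -0.001739 north), which points east.

E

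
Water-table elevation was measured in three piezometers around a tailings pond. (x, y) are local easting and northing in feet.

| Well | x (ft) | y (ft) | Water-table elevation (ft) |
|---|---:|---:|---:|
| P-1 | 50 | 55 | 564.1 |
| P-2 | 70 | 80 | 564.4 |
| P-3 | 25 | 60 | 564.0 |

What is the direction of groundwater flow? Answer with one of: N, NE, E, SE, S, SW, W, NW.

With h = a·x + b·y + c and P-1 as origin, the differences give:
  20·a + 25·b = +0.3
  (-25)·a + 5·b = -0.1
Eliminate b (×5 and ×25, subtract): 725·a = 4.00 → a = ∂h/∂x = +0.005517
Back-substitute: b = ∂h/∂y = +0.007586.
Flow = −∇h = (-0.005517 east, -0.007586 north), which points southwest.

SW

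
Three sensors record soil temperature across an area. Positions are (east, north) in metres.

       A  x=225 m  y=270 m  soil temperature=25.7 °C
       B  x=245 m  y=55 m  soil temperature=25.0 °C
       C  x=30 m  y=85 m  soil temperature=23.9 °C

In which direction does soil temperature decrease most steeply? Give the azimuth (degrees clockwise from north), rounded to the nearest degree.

Three-point gradient (reference A): Δ to B = (20, -215, -0.7), Δ to C = (-195, -185, -1.8).
∂T/∂x = +0.005644, ∂T/∂y = +0.003781 (det = -45625).
Steepest decrease is along −∇f: components (-0.005644 E, -0.003781 N).
Azimuth = atan2(-0.005644, -0.003781) = 236.2° ≈ 236°.

236°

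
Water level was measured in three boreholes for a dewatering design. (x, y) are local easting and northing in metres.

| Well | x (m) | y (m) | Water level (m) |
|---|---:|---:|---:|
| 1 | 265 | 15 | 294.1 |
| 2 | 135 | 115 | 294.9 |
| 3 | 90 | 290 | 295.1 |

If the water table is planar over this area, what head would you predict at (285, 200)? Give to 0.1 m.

Taking 1 as reference: 2−1 = (-130, 100, +0.8); 3−1 = (-175, 275, +1.0).
Determinant of the coordinate differences = (-130)·275 − (-175)·100 = -18250.
∂h/∂x = [(+0.8)·275 − (+1.0)·100] / -18250 = -0.006575
∂h/∂y = [(-130)·(+1.0) − (-175)·(+0.8)] / -18250 = -0.0005479
h(285, 200) = 294.1 + (-0.006575)·(20) + (-0.0005479)·(185) = 294.1 -0.132 -0.101 = 293.867 m.

293.9 m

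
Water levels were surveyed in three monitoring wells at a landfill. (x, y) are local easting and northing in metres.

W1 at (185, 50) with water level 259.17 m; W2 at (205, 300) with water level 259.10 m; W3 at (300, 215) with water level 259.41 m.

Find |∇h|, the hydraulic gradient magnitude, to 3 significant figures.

Taking W1 as reference: W2−W1 = (20, 250, -0.07); W3−W1 = (115, 165, +0.24).
Solve a·Δx + b·Δy = Δh: det = 20·165 − 115·250 = -25450.
∂h/∂x = [(-0.07)·165 − (+0.24)·250] / -25450 = +0.002811
∂h/∂y = [20·(+0.24) − 115·(-0.07)] / -25450 = -0.0005049
|∇h| = √(0.002811² + -0.0005049²) = 0.002856

0.00286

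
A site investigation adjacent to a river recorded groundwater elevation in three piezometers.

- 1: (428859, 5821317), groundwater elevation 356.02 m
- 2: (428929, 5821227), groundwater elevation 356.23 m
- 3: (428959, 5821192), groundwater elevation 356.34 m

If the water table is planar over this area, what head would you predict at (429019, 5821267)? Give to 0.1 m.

With h = a·x + b·y + c and 1 as origin, the differences give:
  70·a + (-90)·b = +0.21
  100·a + (-125)·b = +0.32
Eliminate b (×(-125) and ×(-90), subtract): 250·a = 2.550 → a = ∂h/∂x = +0.01020
Back-substitute: b = ∂h/∂y = +0.005600.
h(429019, 5821267) = 356.02 + (+0.01020)·(160) + (+0.005600)·(-50) = 356.02 +1.632 -0.280 = 357.372 m.

357.4 m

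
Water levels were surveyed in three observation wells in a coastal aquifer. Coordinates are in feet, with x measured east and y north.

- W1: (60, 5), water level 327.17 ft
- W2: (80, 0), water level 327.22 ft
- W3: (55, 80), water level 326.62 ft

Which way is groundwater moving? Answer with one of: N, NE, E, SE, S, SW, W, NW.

N

Differences from W1: to W2 (Δx, Δy, Δh) = (20, -5, +0.05); to W3 = (-5, 75, -0.55).
Determinant of the coordinate differences = 20·75 − (-5)·(-5) = 1475.
∂h/∂x = [(+0.05)·75 − (-0.55)·(-5)] / 1475 = +0.0006780
∂h/∂y = [20·(-0.55) − (-5)·(+0.05)] / 1475 = -0.007288
Flow = −∇h = (-0.0006780 east, +0.007288 north), which points north.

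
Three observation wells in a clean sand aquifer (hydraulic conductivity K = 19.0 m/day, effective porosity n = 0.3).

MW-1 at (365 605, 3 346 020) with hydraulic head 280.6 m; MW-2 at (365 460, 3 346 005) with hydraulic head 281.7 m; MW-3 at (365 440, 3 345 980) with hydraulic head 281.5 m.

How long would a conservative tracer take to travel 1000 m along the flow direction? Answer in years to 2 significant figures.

With h = a·x + b·y + c and MW-1 as origin, the differences give:
  (-145)·a + (-15)·b = +1.1
  (-165)·a + (-40)·b = +0.9
Eliminate b (×(-40) and ×(-15), subtract): 3325·a = -30.50 → a = ∂h/∂x = -0.009173
Back-substitute: b = ∂h/∂y = +0.01534.
|∇h| = √(-0.009173² + 0.01534²) = 0.01787
Seepage velocity v = K·i/n = 19.0 × 0.01787 / 0.3 = 1.132 m/day.
t = 1000 / 1.132 = 883.4 days = 2.42 years.

2.4 years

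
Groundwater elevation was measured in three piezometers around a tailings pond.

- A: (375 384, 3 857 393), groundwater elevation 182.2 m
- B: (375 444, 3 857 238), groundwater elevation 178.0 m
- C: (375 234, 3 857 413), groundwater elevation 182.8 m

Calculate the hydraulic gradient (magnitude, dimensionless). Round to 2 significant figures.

Taking A as reference: B−A = (60, -155, -4.2); C−A = (-150, 20, +0.6).
Determinant of the coordinate differences = 60·20 − (-150)·(-155) = -22050.
∂h/∂x = [(-4.2)·20 − (+0.6)·(-155)] / -22050 = -0.0004082
∂h/∂y = [60·(+0.6) − (-150)·(-4.2)] / -22050 = +0.02694
|∇h| = √(-0.0004082² + 0.02694²) = 0.02694

0.027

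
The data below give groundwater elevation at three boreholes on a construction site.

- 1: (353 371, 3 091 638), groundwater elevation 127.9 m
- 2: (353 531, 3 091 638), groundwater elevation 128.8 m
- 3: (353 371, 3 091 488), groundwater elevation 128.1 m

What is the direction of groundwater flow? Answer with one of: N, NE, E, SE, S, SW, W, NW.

W

∂h/∂x = (128.8 − 127.9) / (353531 − 353371) = +0.005625
∂h/∂y = (128.1 − 127.9) / (3091488 − 3091638) = -0.001333
Flow = −∇h = (-0.005625 east, +0.001333 north), which points west.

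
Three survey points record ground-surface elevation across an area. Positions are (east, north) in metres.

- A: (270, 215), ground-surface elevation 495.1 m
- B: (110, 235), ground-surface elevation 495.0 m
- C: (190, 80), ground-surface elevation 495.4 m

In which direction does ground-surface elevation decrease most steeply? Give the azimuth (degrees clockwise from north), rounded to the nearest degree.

352°

Three-point gradient (reference A): Δ to B = (-160, 20, -0.1), Δ to C = (-80, -135, +0.3).
∂z/∂x = +0.0003233, ∂z/∂y = -0.002414 (det = 23200).
Steepest decrease is along −∇f: components (-0.0003233 E, +0.002414 N).
Azimuth = atan2(-0.0003233, +0.002414) = 352.4° ≈ 352°.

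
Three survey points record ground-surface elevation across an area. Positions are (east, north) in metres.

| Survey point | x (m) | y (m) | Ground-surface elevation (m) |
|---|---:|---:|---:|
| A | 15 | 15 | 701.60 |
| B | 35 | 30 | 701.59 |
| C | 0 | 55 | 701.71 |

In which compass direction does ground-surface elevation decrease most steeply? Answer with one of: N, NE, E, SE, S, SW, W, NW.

SE

Taking A as reference: B−A = (20, 15, -0.01); C−A = (-15, 40, +0.11).
Determinant of the coordinate differences = 20·40 − (-15)·15 = 1025.
∂z/∂x = [(-0.01)·40 − (+0.11)·15] / 1025 = -0.002000
∂z/∂y = [20·(+0.11) − (-15)·(-0.01)] / 1025 = +0.002000
Steepest decrease is along −∇f = (+0.002000 E, -0.002000 N) → southeast.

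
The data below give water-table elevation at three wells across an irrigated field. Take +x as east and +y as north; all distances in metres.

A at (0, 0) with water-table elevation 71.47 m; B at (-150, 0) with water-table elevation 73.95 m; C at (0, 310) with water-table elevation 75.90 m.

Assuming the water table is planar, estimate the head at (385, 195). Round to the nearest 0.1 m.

∂h/∂x = (73.95 − 71.47) / (-150 − 0) = -0.01653
∂h/∂y = (75.90 − 71.47) / (310 − 0) = +0.01429
h(385, 195) = 71.47 + (-0.01653)·(385) + (+0.01429)·(195) = 71.47 -6.365 +2.787 = 67.891 m.

67.9 m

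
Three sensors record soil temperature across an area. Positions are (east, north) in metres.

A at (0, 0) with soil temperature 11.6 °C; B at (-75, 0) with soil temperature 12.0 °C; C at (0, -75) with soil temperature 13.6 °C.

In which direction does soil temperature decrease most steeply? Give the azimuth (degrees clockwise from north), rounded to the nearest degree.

∂T/∂x = (12.0 − 11.6) / (-75 − 0) = -0.005333
∂T/∂y = (13.6 − 11.6) / (-75 − 0) = -0.02667
Steepest decrease is along −∇f: components (+0.005333 E, +0.02667 N).
Azimuth = atan2(+0.005333, +0.02667) = 11.3° ≈ 011°.

011°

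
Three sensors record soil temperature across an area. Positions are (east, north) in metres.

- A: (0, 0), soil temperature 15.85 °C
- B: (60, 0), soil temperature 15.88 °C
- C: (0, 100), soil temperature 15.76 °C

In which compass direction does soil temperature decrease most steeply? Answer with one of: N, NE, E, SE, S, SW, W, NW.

∂T/∂x = (15.88 − 15.85) / (60 − 0) = +0.0005000
∂T/∂y = (15.76 − 15.85) / (100 − 0) = -0.0009000
Steepest decrease is along −∇f = (-0.0005000 E, +0.0009000 N) → northwest.

NW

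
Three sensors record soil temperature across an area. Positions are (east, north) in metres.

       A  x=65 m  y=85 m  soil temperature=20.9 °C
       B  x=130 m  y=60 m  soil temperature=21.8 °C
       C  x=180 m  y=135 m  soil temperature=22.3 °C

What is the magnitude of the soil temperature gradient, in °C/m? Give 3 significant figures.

With T = a·x + b·y + c and A as origin, the differences give:
  65·a + (-25)·b = +0.9
  115·a + 50·b = +1.4
Eliminate b (×50 and ×(-25), subtract): 6125·a = 80.00 → a = ∂T/∂x = +0.01306
Back-substitute: b = ∂T/∂y = -0.002041.
|∇f| = √(0.01306² + -0.002041²) = 0.01322 °C/m

0.0132 °C/m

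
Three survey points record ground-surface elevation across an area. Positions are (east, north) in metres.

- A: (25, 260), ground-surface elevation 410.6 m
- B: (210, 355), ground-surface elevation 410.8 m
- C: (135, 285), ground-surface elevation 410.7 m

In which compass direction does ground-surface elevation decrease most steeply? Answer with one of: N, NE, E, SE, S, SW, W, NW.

With z = a·x + b·y + c and A as origin, the differences give:
  185·a + 95·b = +0.2
  110·a + 25·b = +0.1
Eliminate b (×25 and ×95, subtract): -5825·a = -4.50 → a = ∂z/∂x = +0.0007725
Back-substitute: b = ∂z/∂y = +0.0006009.
Steepest decrease is along −∇f = (-0.0007725 E, -0.0006009 N) → southwest.

SW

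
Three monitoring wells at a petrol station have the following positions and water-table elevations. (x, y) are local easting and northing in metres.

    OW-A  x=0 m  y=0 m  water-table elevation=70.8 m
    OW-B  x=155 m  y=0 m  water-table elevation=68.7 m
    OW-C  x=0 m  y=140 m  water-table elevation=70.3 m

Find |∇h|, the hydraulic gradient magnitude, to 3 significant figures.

0.0140

∂h/∂x = (68.7 − 70.8) / (155 − 0) = -0.01355
∂h/∂y = (70.3 − 70.8) / (140 − 0) = -0.003571
|∇h| = √(-0.01355² + -0.003571²) = 0.01401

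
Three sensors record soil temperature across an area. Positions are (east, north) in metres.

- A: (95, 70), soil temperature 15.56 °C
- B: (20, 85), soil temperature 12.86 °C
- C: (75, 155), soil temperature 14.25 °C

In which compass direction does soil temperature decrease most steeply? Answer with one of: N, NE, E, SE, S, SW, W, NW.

W

Taking A as reference: B−A = (-75, 15, -2.70); C−A = (-20, 85, -1.31).
Solve a·Δx + b·Δy = ΔT: det = (-75)·85 − (-20)·15 = -6075.
∂T/∂x = [(-2.70)·85 − (-1.31)·15] / -6075 = +0.03454
∂T/∂y = [(-75)·(-1.31) − (-20)·(-2.70)] / -6075 = -0.007284
Steepest decrease is along −∇f = (-0.03454 E, +0.007284 N) → west.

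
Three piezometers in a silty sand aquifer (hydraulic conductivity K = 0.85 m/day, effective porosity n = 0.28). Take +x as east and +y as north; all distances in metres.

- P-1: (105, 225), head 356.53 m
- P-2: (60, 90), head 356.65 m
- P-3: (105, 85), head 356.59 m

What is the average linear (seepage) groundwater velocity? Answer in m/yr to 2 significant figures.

With h = a·x + b·y + c and P-1 as origin, the differences give:
  (-45)·a + (-135)·b = +0.12
  0·a + (-140)·b = +0.06
Eliminate b (×(-140) and ×(-135), subtract): 6300·a = -8.700 → a = ∂h/∂x = -0.001381
Back-substitute: b = ∂h/∂y = -0.0004286.
|∇h| = √(-0.001381² + -0.0004286²) = 0.001446
Seepage velocity v = K·i/n = 0.85 × 0.001446 / 0.28 = 0.00439 m/day = 1.603 m/yr.

1.6 m/yr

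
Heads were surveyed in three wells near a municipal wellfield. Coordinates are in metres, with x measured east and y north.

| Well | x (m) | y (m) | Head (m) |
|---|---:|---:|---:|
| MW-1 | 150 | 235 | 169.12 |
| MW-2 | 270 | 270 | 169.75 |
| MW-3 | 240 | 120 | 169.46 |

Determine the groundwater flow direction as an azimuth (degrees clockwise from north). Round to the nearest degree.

259°

With h = a·x + b·y + c and MW-1 as origin, the differences give:
  120·a + 35·b = +0.63
  90·a + (-115)·b = +0.34
Eliminate b (×(-115) and ×35, subtract): -16950·a = -84.350 → a = ∂h/∂x = +0.004976
Back-substitute: b = ∂h/∂y = +0.0009381.
Flow direction (−∇h) has components (-0.004976 E, -0.0009381 N).
Azimuth = atan2(E, N) = atan2(-0.004976, -0.0009381) = 259.3° ≈ 259°.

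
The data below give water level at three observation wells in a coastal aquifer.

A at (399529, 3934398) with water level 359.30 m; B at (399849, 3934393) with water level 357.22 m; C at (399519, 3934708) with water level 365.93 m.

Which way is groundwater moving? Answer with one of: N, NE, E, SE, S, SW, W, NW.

S

With h = a·x + b·y + c and A as origin, the differences give:
  320·a + (-5)·b = -2.08
  (-10)·a + 310·b = +6.63
Eliminate b (×310 and ×(-5), subtract): 99150·a = -611.650 → a = ∂h/∂x = -0.006169
Back-substitute: b = ∂h/∂y = +0.02119.
Flow = −∇h = (+0.006169 east, -0.02119 north), which points south.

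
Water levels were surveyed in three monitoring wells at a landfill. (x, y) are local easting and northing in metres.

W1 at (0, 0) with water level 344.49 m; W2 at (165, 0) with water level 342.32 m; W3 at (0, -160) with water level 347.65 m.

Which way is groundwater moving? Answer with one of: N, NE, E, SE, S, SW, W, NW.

∂h/∂x = (342.32 − 344.49) / (165 − 0) = -0.01315
∂h/∂y = (347.65 − 344.49) / (-160 − 0) = -0.01975
Flow = −∇h = (+0.01315 east, +0.01975 north), which points northeast.

NE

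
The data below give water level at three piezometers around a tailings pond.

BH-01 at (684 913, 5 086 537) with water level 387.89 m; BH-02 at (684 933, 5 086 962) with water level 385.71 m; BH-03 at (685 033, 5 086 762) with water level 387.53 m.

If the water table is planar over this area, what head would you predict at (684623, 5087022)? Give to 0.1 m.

Three-point gradient (reference BH-01): Δ to BH-02 = (20, 425, -2.18), Δ to BH-03 = (120, 225, -0.36).
∂h/∂x = +0.007258, ∂h/∂y = -0.005471 (det = -46500).
h(684623, 5087022) = 387.89 + (+0.007258)·(-290) + (-0.005471)·(485) = 387.89 -2.105 -2.653 = 383.132 m.

383.1 m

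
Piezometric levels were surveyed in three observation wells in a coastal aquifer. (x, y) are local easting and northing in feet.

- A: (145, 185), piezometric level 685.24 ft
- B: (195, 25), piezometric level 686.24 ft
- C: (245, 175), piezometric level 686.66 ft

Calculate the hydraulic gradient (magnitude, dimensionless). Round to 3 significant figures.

With h = a·x + b·y + c and A as origin, the differences give:
  50·a + (-160)·b = +1.00
  100·a + (-10)·b = +1.42
Eliminate b (×(-10) and ×(-160), subtract): 15500·a = 217.200 → a = ∂h/∂x = +0.01401
Back-substitute: b = ∂h/∂y = -0.001871.
|∇h| = √(0.01401² + -0.001871²) = 0.01413

0.0141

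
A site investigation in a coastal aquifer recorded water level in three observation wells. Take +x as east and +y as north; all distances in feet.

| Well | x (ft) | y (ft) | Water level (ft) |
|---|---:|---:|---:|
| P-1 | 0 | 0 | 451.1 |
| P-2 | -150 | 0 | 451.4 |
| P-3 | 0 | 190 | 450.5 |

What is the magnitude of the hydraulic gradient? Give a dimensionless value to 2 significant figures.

∂h/∂x = (451.4 − 451.1) / (-150 − 0) = -0.002000
∂h/∂y = (450.5 − 451.1) / (190 − 0) = -0.003158
|∇h| = √(-0.002000² + -0.003158²) = 0.003738

0.0037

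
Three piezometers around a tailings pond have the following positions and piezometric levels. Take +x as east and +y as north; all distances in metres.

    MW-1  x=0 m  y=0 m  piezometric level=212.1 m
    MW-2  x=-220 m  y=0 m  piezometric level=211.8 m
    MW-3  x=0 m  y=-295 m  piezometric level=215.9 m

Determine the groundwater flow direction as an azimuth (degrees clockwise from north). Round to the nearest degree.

∂h/∂x = (211.8 − 212.1) / (-220 − 0) = +0.001364
∂h/∂y = (215.9 − 212.1) / (-295 − 0) = -0.01288
Flow direction (−∇h) has components (-0.001364 E, +0.01288 N).
Azimuth = atan2(E, N) = atan2(-0.001364, +0.01288) = 354.0° ≈ 354°.

354°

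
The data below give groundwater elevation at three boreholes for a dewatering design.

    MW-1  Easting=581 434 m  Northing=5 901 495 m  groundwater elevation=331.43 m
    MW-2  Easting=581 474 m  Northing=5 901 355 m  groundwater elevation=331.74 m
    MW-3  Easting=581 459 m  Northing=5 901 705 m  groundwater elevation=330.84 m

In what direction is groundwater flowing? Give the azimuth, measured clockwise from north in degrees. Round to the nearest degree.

029°

Differences from MW-1: to MW-2 (Δx, Δy, Δh) = (40, -140, +0.31); to MW-3 = (25, 210, -0.59).
Determinant of the coordinate differences = 40·210 − 25·(-140) = 11900.
∂h/∂x = [(+0.31)·210 − (-0.59)·(-140)] / 11900 = -0.001471
∂h/∂y = [40·(-0.59) − 25·(+0.31)] / 11900 = -0.002634
Flow direction (−∇h) has components (+0.001471 E, +0.002634 N).
Azimuth = atan2(E, N) = atan2(+0.001471, +0.002634) = 29.2° ≈ 029°.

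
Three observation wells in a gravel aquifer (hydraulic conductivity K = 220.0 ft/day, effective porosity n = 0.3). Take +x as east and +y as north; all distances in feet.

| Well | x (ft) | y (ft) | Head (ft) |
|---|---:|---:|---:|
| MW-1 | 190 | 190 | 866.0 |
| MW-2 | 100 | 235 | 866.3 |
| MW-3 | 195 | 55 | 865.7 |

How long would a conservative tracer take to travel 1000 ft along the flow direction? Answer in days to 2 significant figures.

Taking MW-1 as reference: MW-2−MW-1 = (-90, 45, +0.3); MW-3−MW-1 = (5, -135, -0.3).
Determinant of the coordinate differences = (-90)·(-135) − 5·45 = 11925.
∂h/∂x = [(+0.3)·(-135) − (-0.3)·45] / 11925 = -0.002264
∂h/∂y = [(-90)·(-0.3) − 5·(+0.3)] / 11925 = +0.002138
|∇h| = √(-0.002264² + 0.002138²) = 0.003114
Seepage velocity v = K·i/n = 220.0 × 0.003114 / 0.3 = 2.284 ft/day.
t = 1000 / 2.284 = 437.8 days.

440 days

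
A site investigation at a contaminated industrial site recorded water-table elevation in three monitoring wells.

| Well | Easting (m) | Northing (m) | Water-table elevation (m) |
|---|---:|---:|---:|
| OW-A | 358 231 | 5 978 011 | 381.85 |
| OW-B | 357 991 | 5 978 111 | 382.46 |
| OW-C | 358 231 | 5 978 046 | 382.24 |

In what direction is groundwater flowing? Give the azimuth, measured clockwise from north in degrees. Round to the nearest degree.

Differences from OW-A: to OW-B (Δx, Δy, Δh) = (-240, 100, +0.61); to OW-C = (0, 35, +0.39).
Solve a·Δx + b·Δy = Δh: det = (-240)·35 − 0·100 = -8400.
∂h/∂x = [(+0.61)·35 − (+0.39)·100] / -8400 = +0.002101
∂h/∂y = [(-240)·(+0.39) − 0·(+0.61)] / -8400 = +0.01114
Flow direction (−∇h) has components (-0.002101 E, -0.01114 N).
Azimuth = atan2(E, N) = atan2(-0.002101, -0.01114) = 190.7° ≈ 191°.

191°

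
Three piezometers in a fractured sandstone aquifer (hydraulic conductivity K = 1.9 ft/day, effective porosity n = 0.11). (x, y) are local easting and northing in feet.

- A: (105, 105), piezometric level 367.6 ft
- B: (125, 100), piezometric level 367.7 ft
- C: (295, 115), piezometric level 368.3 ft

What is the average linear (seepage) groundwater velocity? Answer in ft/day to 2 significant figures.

With h = a·x + b·y + c and A as origin, the differences give:
  20·a + (-5)·b = +0.1
  190·a + 10·b = +0.7
Eliminate b (×10 and ×(-5), subtract): 1150·a = 4.50 → a = ∂h/∂x = +0.003913
Back-substitute: b = ∂h/∂y = -0.004348.
|∇h| = √(0.003913² + -0.004348²) = 0.00585
Seepage velocity v = K·i/n = 1.9 × 0.00585 / 0.11 = 0.101 ft/day.

0.10 ft/day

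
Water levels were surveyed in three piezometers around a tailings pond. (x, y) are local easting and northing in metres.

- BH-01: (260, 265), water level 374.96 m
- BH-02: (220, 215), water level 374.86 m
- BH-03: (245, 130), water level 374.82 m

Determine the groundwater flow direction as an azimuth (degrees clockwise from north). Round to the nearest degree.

Differences from BH-01: to BH-02 (Δx, Δy, Δh) = (-40, -50, -0.10); to BH-03 = (-15, -135, -0.14).
Determinant of the coordinate differences = (-40)·(-135) − (-15)·(-50) = 4650.
∂h/∂x = [(-0.10)·(-135) − (-0.14)·(-50)] / 4650 = +0.001398
∂h/∂y = [(-40)·(-0.14) − (-15)·(-0.10)] / 4650 = +0.0008817
Flow direction (−∇h) has components (-0.001398 E, -0.0008817 N).
Azimuth = atan2(E, N) = atan2(-0.001398, -0.0008817) = 237.8° ≈ 238°.

238°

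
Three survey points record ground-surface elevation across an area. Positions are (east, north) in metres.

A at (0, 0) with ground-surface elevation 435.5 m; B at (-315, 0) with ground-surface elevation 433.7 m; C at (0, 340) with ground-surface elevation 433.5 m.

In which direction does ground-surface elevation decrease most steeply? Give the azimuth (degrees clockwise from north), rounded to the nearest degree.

316°

∂z/∂x = (433.7 − 435.5) / (-315 − 0) = +0.005714
∂z/∂y = (433.5 − 435.5) / (340 − 0) = -0.005882
Steepest decrease is along −∇f: components (-0.005714 E, +0.005882 N).
Azimuth = atan2(-0.005714, +0.005882) = 315.8° ≈ 316°.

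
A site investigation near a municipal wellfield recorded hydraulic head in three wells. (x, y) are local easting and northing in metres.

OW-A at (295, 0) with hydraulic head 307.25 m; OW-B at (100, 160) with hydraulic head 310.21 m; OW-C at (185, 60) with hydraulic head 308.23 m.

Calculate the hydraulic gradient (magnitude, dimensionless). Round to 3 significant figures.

0.0231

Taking OW-A as reference: OW-B−OW-A = (-195, 160, +2.96); OW-C−OW-A = (-110, 60, +0.98).
Solve a·Δx + b·Δy = Δh: det = (-195)·60 − (-110)·160 = 5900.
∂h/∂x = [(+2.96)·60 − (+0.98)·160] / 5900 = +0.003525
∂h/∂y = [(-195)·(+0.98) − (-110)·(+2.96)] / 5900 = +0.02280
|∇h| = √(0.003525² + 0.02280²) = 0.02307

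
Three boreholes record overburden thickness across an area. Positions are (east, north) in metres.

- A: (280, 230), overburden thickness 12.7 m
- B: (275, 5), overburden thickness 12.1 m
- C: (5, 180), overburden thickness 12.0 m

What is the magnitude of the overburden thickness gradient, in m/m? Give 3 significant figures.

Three-point gradient (reference A): Δ to B = (-5, -225, -0.6), Δ to C = (-275, -50, -0.7).
∂d/∂x = +0.002069, ∂d/∂y = +0.002621 (det = -61625).
|∇f| = √(0.002069² + 0.002621²) = 0.003339 m/m

0.00334 m/m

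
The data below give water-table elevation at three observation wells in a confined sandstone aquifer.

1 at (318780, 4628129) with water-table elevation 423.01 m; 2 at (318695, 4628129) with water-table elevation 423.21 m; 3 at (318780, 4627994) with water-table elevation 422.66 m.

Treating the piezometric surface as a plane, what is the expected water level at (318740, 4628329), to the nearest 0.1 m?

423.6 m

∂h/∂x = (423.21 − 423.01) / (318695 − 318780) = -0.002353
∂h/∂y = (422.66 − 423.01) / (4627994 − 4628129) = +0.002593
h(318740, 4628329) = 423.01 + (-0.002353)·(-40) + (+0.002593)·(200) = 423.01 +0.094 +0.519 = 423.623 m.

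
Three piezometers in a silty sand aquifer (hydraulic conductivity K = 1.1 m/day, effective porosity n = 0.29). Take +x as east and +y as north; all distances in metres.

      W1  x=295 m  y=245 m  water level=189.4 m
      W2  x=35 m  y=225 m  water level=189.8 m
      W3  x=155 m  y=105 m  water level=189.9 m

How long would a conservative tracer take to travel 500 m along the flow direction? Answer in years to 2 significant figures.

Differences from W1: to W2 (Δx, Δy, Δh) = (-260, -20, +0.4); to W3 = (-140, -140, +0.5).
Solve a·Δx + b·Δy = Δh: det = (-260)·(-140) − (-140)·(-20) = 33600.
∂h/∂x = [(+0.4)·(-140) − (+0.5)·(-20)] / 33600 = -0.001369
∂h/∂y = [(-260)·(+0.5) − (-140)·(+0.4)] / 33600 = -0.002202
|∇h| = √(-0.001369² + -0.002202²) = 0.002593
Seepage velocity v = K·i/n = 1.1 × 0.002593 / 0.29 = 0.009836 m/day.
t = 500 / 0.009836 = 5.083e+04 days = 139 years.

140 years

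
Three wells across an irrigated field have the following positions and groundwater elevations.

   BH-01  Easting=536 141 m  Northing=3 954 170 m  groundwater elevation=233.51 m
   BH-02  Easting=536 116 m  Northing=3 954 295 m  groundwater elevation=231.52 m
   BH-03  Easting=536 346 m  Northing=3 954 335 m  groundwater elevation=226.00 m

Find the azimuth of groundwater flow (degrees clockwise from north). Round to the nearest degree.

046°

With h = a·x + b·y + c and BH-01 as origin, the differences give:
  (-25)·a + 125·b = -1.99
  205·a + 165·b = -7.51
Eliminate b (×165 and ×125, subtract): -29750·a = 610.400 → a = ∂h/∂x = -0.02052
Back-substitute: b = ∂h/∂y = -0.02002.
Flow direction (−∇h) has components (+0.02052 E, +0.02002 N).
Azimuth = atan2(E, N) = atan2(+0.02052, +0.02002) = 45.7° ≈ 046°.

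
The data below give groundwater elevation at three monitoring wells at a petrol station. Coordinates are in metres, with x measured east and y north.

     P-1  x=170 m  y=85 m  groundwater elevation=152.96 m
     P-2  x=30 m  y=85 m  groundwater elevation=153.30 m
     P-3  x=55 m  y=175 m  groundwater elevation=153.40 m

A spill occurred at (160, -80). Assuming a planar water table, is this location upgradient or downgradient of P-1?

downgradient

Differences from P-1: to P-2 (Δx, Δy, Δh) = (-140, 0, +0.34); to P-3 = (-115, 90, +0.44).
Solve a·Δx + b·Δy = Δh: det = (-140)·90 − (-115)·0 = -12600.
∂h/∂x = [(+0.34)·90 − (+0.44)·0] / -12600 = -0.002429
∂h/∂y = [(-140)·(+0.44) − (-115)·(+0.34)] / -12600 = +0.001786
Head at (160, -80) = 152.96 + (-0.002429)·(-10) + (+0.001786)·(-165) = 152.69 m.
That is lower than the 152.96 m at P-1, so the point is downgradient.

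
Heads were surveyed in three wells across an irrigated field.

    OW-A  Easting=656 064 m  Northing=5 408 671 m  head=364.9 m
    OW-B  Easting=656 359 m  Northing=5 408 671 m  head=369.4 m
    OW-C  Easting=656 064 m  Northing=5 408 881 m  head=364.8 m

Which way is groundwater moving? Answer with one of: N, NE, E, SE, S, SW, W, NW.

W

∂h/∂x = (369.4 − 364.9) / (656359 − 656064) = +0.01525
∂h/∂y = (364.8 − 364.9) / (5408881 − 5408671) = -0.0004762
Flow = −∇h = (-0.01525 east, +0.0004762 north), which points west.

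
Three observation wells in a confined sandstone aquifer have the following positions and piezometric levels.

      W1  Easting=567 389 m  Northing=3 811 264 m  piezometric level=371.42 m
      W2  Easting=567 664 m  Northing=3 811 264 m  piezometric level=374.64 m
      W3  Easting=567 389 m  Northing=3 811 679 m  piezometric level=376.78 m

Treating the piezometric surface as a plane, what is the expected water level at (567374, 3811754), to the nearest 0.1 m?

377.6 m

∂h/∂x = (374.64 − 371.42) / (567664 − 567389) = +0.01171
∂h/∂y = (376.78 − 371.42) / (3811679 − 3811264) = +0.01292
h(567374, 3811754) = 371.42 + (+0.01171)·(-15) + (+0.01292)·(490) = 371.42 -0.176 +6.329 = 377.573 m.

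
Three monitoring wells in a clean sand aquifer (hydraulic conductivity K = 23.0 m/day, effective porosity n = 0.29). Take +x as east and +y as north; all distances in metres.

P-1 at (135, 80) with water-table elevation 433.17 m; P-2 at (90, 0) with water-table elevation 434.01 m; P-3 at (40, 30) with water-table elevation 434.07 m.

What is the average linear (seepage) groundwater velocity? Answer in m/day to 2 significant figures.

Three-point gradient (reference P-1): Δ to P-2 = (-45, -80, +0.84), Δ to P-3 = (-95, -50, +0.90).
∂h/∂x = -0.005607, ∂h/∂y = -0.007346 (det = -5350).
|∇h| = √(-0.005607² + -0.007346²) = 0.009241
Seepage velocity v = K·i/n = 23.0 × 0.009241 / 0.29 = 0.7329 m/day.

0.73 m/day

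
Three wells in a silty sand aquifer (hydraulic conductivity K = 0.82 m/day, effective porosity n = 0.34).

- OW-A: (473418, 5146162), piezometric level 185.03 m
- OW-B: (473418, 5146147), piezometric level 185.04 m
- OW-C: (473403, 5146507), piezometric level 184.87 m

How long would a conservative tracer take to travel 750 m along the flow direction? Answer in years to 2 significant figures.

Taking OW-A as reference: OW-B−OW-A = (0, -15, +0.01); OW-C−OW-A = (-15, 345, -0.16).
Solve a·Δx + b·Δy = Δh: det = 0·345 − (-15)·(-15) = -225.
∂h/∂x = [(+0.01)·345 − (-0.16)·(-15)] / -225 = -0.004667
∂h/∂y = [0·(-0.16) − (-15)·(+0.01)] / -225 = -0.0006667
|∇h| = √(-0.004667² + -0.0006667²) = 0.004714
Seepage velocity v = K·i/n = 0.82 × 0.004714 / 0.34 = 0.01137 m/day.
t = 750 / 0.01137 = 6.596e+04 days = 181 years.

180 years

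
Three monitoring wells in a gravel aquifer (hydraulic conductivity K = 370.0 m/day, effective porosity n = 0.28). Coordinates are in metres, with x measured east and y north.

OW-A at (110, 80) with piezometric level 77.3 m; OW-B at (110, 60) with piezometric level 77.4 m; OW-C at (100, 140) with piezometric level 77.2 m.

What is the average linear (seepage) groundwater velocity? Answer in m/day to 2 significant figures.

Three-point gradient (reference OW-A): Δ to OW-B = (0, -20, +0.1), Δ to OW-C = (-10, 60, -0.1).
∂h/∂x = -0.02000, ∂h/∂y = -0.005000 (det = -200).
|∇h| = √(-0.02000² + -0.005000²) = 0.02062
Seepage velocity v = K·i/n = 370.0 × 0.02062 / 0.28 = 27.25 m/day.

27 m/day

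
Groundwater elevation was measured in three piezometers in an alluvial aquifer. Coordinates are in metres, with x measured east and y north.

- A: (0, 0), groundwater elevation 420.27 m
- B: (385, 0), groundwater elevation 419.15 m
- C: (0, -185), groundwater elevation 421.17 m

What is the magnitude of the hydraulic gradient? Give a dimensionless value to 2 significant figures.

∂h/∂x = (419.15 − 420.27) / (385 − 0) = -0.002909
∂h/∂y = (421.17 − 420.27) / (-185 − 0) = -0.004865
|∇h| = √(-0.002909² + -0.004865²) = 0.005668

0.0057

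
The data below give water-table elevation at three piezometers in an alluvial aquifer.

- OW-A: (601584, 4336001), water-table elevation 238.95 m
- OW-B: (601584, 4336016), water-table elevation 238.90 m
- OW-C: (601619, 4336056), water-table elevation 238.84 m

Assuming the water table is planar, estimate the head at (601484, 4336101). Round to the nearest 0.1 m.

238.4 m

With h = a·x + b·y + c and OW-A as origin, the differences give:
  0·a + 15·b = -0.05
  35·a + 55·b = -0.11
Eliminate b (×55 and ×15, subtract): -525·a = -1.100 → a = ∂h/∂x = +0.002095
Back-substitute: b = ∂h/∂y = -0.003333.
h(601484, 4336101) = 238.95 + (+0.002095)·(-100) + (-0.003333)·(100) = 238.95 -0.210 -0.333 = 238.407 m.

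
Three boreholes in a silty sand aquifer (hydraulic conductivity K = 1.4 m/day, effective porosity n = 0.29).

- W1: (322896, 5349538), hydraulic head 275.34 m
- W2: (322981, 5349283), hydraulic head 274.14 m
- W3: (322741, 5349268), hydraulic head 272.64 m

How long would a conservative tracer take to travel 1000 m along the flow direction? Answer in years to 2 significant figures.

With h = a·x + b·y + c and W1 as origin, the differences give:
  85·a + (-255)·b = -1.20
  (-155)·a + (-270)·b = -2.70
Eliminate b (×(-270) and ×(-255), subtract): -62475·a = -364.500 → a = ∂h/∂x = +0.005834
Back-substitute: b = ∂h/∂y = +0.006651.
|∇h| = √(0.005834² + 0.006651²) = 0.008847
Seepage velocity v = K·i/n = 1.4 × 0.008847 / 0.29 = 0.04271 m/day.
t = 1000 / 0.04271 = 2.341e+04 days = 64.1 years.

64 years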